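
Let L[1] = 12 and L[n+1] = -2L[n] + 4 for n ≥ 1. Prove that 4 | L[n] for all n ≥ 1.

Base case: L[1] = 12 = 4·3, so 4 | L[1].
Assume 4 | L[j], so L[j] = 4t for some integer t.
Then L[j+1] = -2L[j] + 4 = -2·(4t) + 4 = 4(-2t + 1), so 4 | L[j+1].
So the property holds for j+1, and by induction 4 | L[n] for all n ≥ 1.

4 | L[n]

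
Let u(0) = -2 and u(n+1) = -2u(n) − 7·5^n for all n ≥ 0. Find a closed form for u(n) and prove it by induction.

Claim: u(n) = -(-2)^n − 5^n.

Base case: u(0) = -2, and -(-2)^0 − 5^0 = -1 − 1 = -2.
Assume u(j) = -(-2)^j − 5^j for some j ≥ 0.
Then u(j+1) = -2u(j) − 7·5^j = -2·(-(-2)^j − 5^j) − 7·5^j = -(-2)^{j+1} + 2·5^j − 7·5^j = -(-2)^{j+1} − 5·5^j = -(-2)^{j+1} − 5^{j+1}.
This completes the inductive step, so u(n) = -(-2)^n − 5^n for all n ≥ 0.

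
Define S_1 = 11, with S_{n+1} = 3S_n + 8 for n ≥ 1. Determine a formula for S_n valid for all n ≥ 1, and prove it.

Claim: S_n = 5·3^n − 4.

Base case: S_1 = 11, and 5·3^1 − 4 = 15 − 4 = 11.
Assume S_k = 5·3^k − 4 for some k ≥ 1.
Then S_{k+1} = 3S_k + 8 = 3·(5·3^k − 4) + 8 = 15·3^k − 12 + 8 = 5·3^{k+1} − 4.
This completes the inductive step, so S_n = 5·3^n − 4 for all n ≥ 1.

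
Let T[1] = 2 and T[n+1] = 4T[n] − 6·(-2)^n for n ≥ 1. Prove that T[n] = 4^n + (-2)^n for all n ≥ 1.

Base case: T[1] = 2, and 4^1 + (-2)^1 = 4 − 2 = 2.
Assume T[j] = 4^j + (-2)^j for some j ≥ 1.
Then T[j+1] = 4T[j] − 6·(-2)^j = 4·(4^j + (-2)^j) − 6·(-2)^j = 4^{j+1} + 4·(-2)^j − 6·(-2)^j = 4^{j+1} − 2·(-2)^j = 4^{j+1} + (-2)^{j+1}.
This completes the inductive step, so T[n] = 4^n + (-2)^n for all n ≥ 1.

T[n] = 4^n + (-2)^n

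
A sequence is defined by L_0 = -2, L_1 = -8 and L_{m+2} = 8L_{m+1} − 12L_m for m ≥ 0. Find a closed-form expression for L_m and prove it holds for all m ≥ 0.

Claim: L_m = -6^m − 2^m.

Base cases: L_0 = -2 and -6^0 − 2^0 = -2; L_1 = -8 and -6^1 − 2^1 = -8.
Assume L_j = -6^j − 2^j for all 0 ≤ j ≤ k, where k ≥ 1.
Then L_{k+1} = 8L_k − 12L_{k−1} = 8·(-6^k − 2^k) − 12·(-6^{k−1} − 2^{k−1}) = -(8·6 − 12)6^{k−1} − (8·2 − 12)2^{k−1} = -36·6^{k−1} − 4·2^{k−1} = -6^{k+1} − 2^{k+1}.
So the formula holds for k+1, and by strong induction L_m = -6^m − 2^m for all m ≥ 0.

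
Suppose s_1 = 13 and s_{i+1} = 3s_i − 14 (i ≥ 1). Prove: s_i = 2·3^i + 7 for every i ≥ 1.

Base case: s_1 = 13, and 2·3^1 + 7 = 6 + 7 = 13.
Assume s_j = 2·3^j + 7 for some j ≥ 1.
Then s_{j+1} = 3s_j − 14 = 3·(2·3^j + 7) − 14 = 6·3^j + 21 − 14 = 2·3^{j+1} + 7.
This completes the inductive step, so s_i = 2·3^i + 7 for all i ≥ 1.

s_i = 2·3^i + 7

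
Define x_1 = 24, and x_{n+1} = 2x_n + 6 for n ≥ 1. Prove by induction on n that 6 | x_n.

Base case: x_1 = 24 = 6·4, so 6 | x_1.
Assume 6 | x_k, so x_k = 6t for some integer t.
Then x_{k+1} = 2x_k + 6 = 2·(6t) + 6 = 6(2t + 1), so 6 | x_{k+1}.
This completes the inductive step, so 6 | x_n for all n ≥ 1.

6 | x_n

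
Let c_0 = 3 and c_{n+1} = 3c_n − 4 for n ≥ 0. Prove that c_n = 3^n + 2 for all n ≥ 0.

Base case: c_0 = 3, and 3^0 + 2 = 1 + 2 = 3.
Assume c_j = 3^j + 2 for some j ≥ 0.
Then c_{j+1} = 3c_j − 4 = 3·(3^j + 2) − 4 = 3^{j+1} + 6 − 4 = 3^{j+1} + 2.
By induction, c_n = 3^n + 2 for all n ≥ 0.

c_n = 3^n + 2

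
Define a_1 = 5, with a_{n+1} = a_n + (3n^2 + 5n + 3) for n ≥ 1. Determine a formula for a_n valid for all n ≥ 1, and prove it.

Claim: a_n = n^3 + n^2 + n + 2.

Base case: a_1 = 5, and 1^3 + 1^2 + 1 + 2 = 5.
Assume a_k = k^3 + k^2 + k + 2.
Then a_{k+1} = a_k + (3k^2 + 5k + 3) = (k^3 + k^2 + k + 2) + (3k^2 + 5k + 3) = k^3 + 4k^2 + 6k + 5,
and (k+1)^3 + (k+1)^2 + (k+1) + 2 = k^3 + 4k^2 + 6k + 5.
This completes the inductive step, so a_n = n^3 + n^2 + n + 2 for all n ≥ 1.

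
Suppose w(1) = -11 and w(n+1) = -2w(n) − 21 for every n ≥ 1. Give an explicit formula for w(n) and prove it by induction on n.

Claim: w(n) = 2·(-2)^n − 7.

Base case: w(1) = -11, and 2·(-2)^1 − 7 = -4 − 7 = -11.
Assume w(r) = 2·(-2)^r − 7 for some r ≥ 1.
Then w(r+1) = -2w(r) − 21 = -2·(2·(-2)^r − 7) − 21 = -4·(-2)^r + 14 − 21 = 2·(-2)^{r+1} − 7.
By induction, w(n) = 2·(-2)^n − 7 for all n ≥ 1.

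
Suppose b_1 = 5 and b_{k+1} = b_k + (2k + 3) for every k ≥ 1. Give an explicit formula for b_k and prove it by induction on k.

Claim: b_k = k^2 + 2k + 2.

Base case: b_1 = 5, and 1^2 + 2·1 + 2 = 5.
Assume b_r = r^2 + 2r + 2.
Then b_{r+1} = b_r + (2r + 3) = (r^2 + 2r + 2) + (2r + 3) = r^2 + 4r + 5,
and (r+1)^2 + 2·(r+1) + 2 = r^2 + 4r + 5.
Hence b_k = k^2 + 2k + 2 for every k ≥ 1, by induction.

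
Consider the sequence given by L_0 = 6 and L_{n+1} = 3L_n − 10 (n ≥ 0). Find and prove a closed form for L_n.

Claim: L_n = 3^n + 5.

Base case: L_0 = 6, and 3^0 + 5 = 1 + 5 = 6.
Assume L_m = 3^m + 5 for some m ≥ 0.
Then L_{m+1} = 3L_m − 10 = 3·(3^m + 5) − 10 = 3^{m+1} + 15 − 10 = 3^{m+1} + 5.
By induction, L_n = 3^n + 5 for all n ≥ 0.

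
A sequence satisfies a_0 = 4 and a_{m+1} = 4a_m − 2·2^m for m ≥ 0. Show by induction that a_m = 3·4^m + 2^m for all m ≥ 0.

Base case: a_0 = 4, and 3·4^0 + 2^0 = 3 + 1 = 4.
Assume a_k = 3·4^k + 2^k for some k ≥ 0.
Then a_{k+1} = 4a_k − 2·2^k = 4·(3·4^k + 2^k) − 2·2^k = 3·4^{k+1} + 4·2^k − 2·2^k = 3·4^{k+1} + 2·2^k = 3·4^{k+1} + 2^{k+1}.
Hence a_m = 3·4^m + 2^m for every m ≥ 0, by induction.

a_m = 3·4^m + 2^m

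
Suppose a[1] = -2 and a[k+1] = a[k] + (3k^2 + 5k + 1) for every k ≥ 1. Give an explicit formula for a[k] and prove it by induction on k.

Claim: a[k] = k^3 + k^2 − k − 3.

Base case: a[1] = -2, and 1^3 + 1^2 − 1 − 3 = -2.
Assume a[r] = r^3 + r^2 − r − 3.
Then a[r+1] = a[r] + (3r^2 + 5r + 1) = (r^3 + r^2 − r − 3) + (3r^2 + 5r + 1) = r^3 + 4r^2 + 4r − 2,
and (r+1)^3 + (r+1)^2 − (r+1) − 3 = r^3 + 4r^2 + 4r − 2.
This completes the inductive step, so a[k] = k^3 + k^2 − k − 3 for all k ≥ 1.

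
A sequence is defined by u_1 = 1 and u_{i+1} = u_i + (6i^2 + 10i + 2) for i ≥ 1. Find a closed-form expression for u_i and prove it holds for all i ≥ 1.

Claim: u_i = 2i^3 + 2i^2 − 2i − 1.

Base case: u_1 = 1, and 2·1^3 + 2·1^2 − 2·1 − 1 = 1.
Assume u_j = 2j^3 + 2j^2 − 2j − 1.
Then u_{j+1} = u_j + (6j^2 + 10j + 2) = (2j^3 + 2j^2 − 2j − 1) + (6j^2 + 10j + 2) = 2j^3 + 8j^2 + 8j + 1,
and 2·(j+1)^3 + 2·(j+1)^2 − 2·(j+1) − 1 = 2j^3 + 8j^2 + 8j + 1.
This completes the inductive step, so u_i = 2i^3 + 2i^2 − 2i − 1 for all i ≥ 1.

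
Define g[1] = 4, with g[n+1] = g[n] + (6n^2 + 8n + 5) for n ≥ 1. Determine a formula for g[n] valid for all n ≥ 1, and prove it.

Claim: g[n] = 2n^3 + n^2 + 2n − 1.

Base case: g[1] = 4, and 2·1^3 + 1^2 + 2·1 − 1 = 4.
Assume g[m] = 2m^3 + m^2 + 2m − 1.
Then g[m+1] = g[m] + (6m^2 + 8m + 5) = (2m^3 + m^2 + 2m − 1) + (6m^2 + 8m + 5) = 2m^3 + 7m^2 + 10m + 4,
and 2·(m+1)^3 + (m+1)^2 + 2·(m+1) − 1 = 2m^3 + 7m^2 + 10m + 4.
Hence g[n] = 2n^3 + n^2 + 2n − 1 for every n ≥ 1, by induction.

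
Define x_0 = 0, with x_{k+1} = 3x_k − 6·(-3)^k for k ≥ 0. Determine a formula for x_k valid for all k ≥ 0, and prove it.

Claim: x_k = -3^k + (-3)^k.

Base case: x_0 = 0, and -3^0 + (-3)^0 = -1 + 1 = 0.
Assume x_j = -3^j + (-3)^j for some j ≥ 0.
Then x_{j+1} = 3x_j − 6·(-3)^j = 3·(-3^j + (-3)^j) − 6·(-3)^j = -3^{j+1} + 3·(-3)^j − 6·(-3)^j = -3^{j+1} − 3·(-3)^j = -3^{j+1} + (-3)^{j+1}.
This completes the inductive step, so x_k = -3^k + (-3)^k for all k ≥ 0.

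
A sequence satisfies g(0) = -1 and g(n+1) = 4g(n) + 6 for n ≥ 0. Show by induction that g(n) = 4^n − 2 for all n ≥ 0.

Base case: g(0) = -1, and 4^0 − 2 = 1 − 2 = -1.
Assume g(j) = 4^j − 2 for some j ≥ 0.
Then g(j+1) = 4g(j) + 6 = 4·(4^j − 2) + 6 = 4^{j+1} − 8 + 6 = 4^{j+1} − 2.
Hence g(n) = 4^n − 2 for every n ≥ 0, by induction.

g(n) = 4^n − 2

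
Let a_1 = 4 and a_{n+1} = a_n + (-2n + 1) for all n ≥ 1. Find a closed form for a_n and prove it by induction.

Claim: a_n = -n^2 + 2n + 3.

Base case: a_1 = 4, and -1^2 + 2·1 + 3 = 4.
Assume a_k = -k^2 + 2k + 3.
Then a_{k+1} = a_k + (-2k + 1) = (-k^2 + 2k + 3) + (-2k + 1) = -k^2 + 4,
and -(k+1)^2 + 2·(k+1) + 3 = -k^2 + 4.
By induction, a_n = -n^2 + 2n + 3 for all n ≥ 1.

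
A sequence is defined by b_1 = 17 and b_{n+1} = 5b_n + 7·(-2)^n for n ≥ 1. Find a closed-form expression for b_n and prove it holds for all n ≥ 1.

Claim: b_n = 3·5^n − (-2)^n.

Base case: b_1 = 17, and 3·5^1 − (-2)^1 = 15 + 2 = 17.
Assume b_m = 3·5^m − (-2)^m for some m ≥ 1.
Then b_{m+1} = 5b_m + 7·(-2)^m = 5·(3·5^m − (-2)^m) + 7·(-2)^m = 3·5^{m+1} − 5·(-2)^m + 7·(-2)^m = 3·5^{m+1} + 2·(-2)^m = 3·5^{m+1} − (-2)^{m+1}.
By induction, b_n = 3·5^n − (-2)^n for all n ≥ 1.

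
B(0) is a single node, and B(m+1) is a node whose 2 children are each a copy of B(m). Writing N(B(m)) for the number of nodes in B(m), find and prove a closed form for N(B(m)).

Claim: N(B(m)) = 2^{m+1} − 1.

Base case: N(B(0)) = 1, and 2^{0+1} − 1 = 1.
Assume N(B(k)) = 2^{k+1} − 1.
Then N(B(k+1)) = 1 + 2N(B(k)) = 1 + 2(2^{k+1} − 1) = 2^{k+2} − 2 + 1 = 2^{k+2} − 1.
So the formula holds for k+1, and by induction N(B(m)) = 2^{m+1} − 1 for all m ≥ 0.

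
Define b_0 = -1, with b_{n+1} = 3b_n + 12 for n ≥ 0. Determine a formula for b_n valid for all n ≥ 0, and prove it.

Claim: b_n = 5·3^n − 6.

Base case: b_0 = -1, and 5·3^0 − 6 = 5 − 6 = -1.
Assume b_j = 5·3^j − 6 for some j ≥ 0.
Then b_{j+1} = 3b_j + 12 = 3·(5·3^j − 6) + 12 = 15·3^j − 18 + 12 = 5·3^{j+1} − 6.
This completes the inductive step, so b_n = 5·3^n − 6 for all n ≥ 0.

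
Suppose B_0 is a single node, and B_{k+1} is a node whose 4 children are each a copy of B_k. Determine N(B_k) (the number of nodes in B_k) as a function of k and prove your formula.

Claim: N(B_k) = (4^{k+1} − 1)/3.

Base case: N(B_0) = 1, and (4^{0+1} − 1)/3 = 1.
Assume N(B_m) = (4^{m+1} − 1)/3.
Then N(B_{m+1}) = 1 + 4N(B_m) = 1 + 4·(4^{m+1} − 1)/3 = 1 + (4^{m+2} − 4)/3 = (3 + 4^{m+2} − 4)/3 = (4^{m+2} − 1)/3.
By induction, N(B_k) = (4^{k+1} − 1)/3 for all k ≥ 0.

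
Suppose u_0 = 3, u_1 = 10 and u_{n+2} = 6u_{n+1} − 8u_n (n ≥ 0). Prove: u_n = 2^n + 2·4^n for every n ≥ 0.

Base cases: u_0 = 3 and 2^0 + 2·4^0 = 3; u_1 = 10 and 2^1 + 2·4^1 = 10.
Assume u_i = 2^i + 2·4^i for all 0 ≤ i ≤ j, where j ≥ 1.
Then u_{j+1} = 6u_j − 8u_{j−1} = 6·(2^j + 2·4^j) − 8·(2^{j−1} + 2·4^{j−1}) = (6·2 − 8)2^{j−1} + 2·(6·4 − 8)4^{j−1} = 4·2^{j−1} + 32·4^{j−1} = 2^{j+1} + 2·4^{j+1}.
Hence u_n = 2^n + 2·4^n for every n ≥ 0, by strong induction.

u_n = 2^n + 2·4^n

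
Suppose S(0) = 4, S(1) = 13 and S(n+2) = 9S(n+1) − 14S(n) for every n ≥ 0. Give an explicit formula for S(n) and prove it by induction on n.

Claim: S(n) = 3·2^n + 7^n.

Base cases: S(0) = 4 and 3·2^0 + 7^0 = 4; S(1) = 13 and 3·2^1 + 7^1 = 13.
Assume S(j) = 3·2^j + 7^j for all 0 ≤ j ≤ m, where m ≥ 1.
Then S(m+1) = 9S(m) − 14S(m−1) = 9·(3·2^m + 7^m) − 14·(3·2^{m−1} + 7^{m−1}) = 3·(9·2 − 14)2^{m−1} + (9·7 − 14)7^{m−1} = 12·2^{m−1} + 49·7^{m−1} = 3·2^{m+1} + 7^{m+1}.
So the formula holds for m+1, and by strong induction S(n) = 3·2^n + 7^n for all n ≥ 0.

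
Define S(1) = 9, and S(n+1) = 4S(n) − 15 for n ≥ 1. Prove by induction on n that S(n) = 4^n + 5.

Base case: S(1) = 9, and 4^1 + 5 = 4 + 5 = 9.
Assume S(m) = 4^m + 5 for some m ≥ 1.
Then S(m+1) = 4S(m) − 15 = 4·(4^m + 5) − 15 = 4^{m+1} + 20 − 15 = 4^{m+1} + 5.
So the formula holds for m+1, and by induction S(n) = 4^n + 5 for all n ≥ 1.

S(n) = 4^n + 5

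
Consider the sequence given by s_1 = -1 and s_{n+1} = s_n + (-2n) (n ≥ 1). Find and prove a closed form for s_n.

Claim: s_n = -n^2 + n − 1.

Base case: s_1 = -1, and -1^2 + 1 − 1 = -1.
Assume s_k = -k^2 + k − 1.
Then s_{k+1} = s_k + (-2k) = (-k^2 + k − 1) + (-2k) = -k^2 − k − 1,
and -(k+1)^2 + (k+1) − 1 = -k^2 − k − 1.
Hence s_n = -n^2 + n − 1 for every n ≥ 1, by induction.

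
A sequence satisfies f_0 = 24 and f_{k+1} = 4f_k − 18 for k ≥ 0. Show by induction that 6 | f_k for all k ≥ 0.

Base case: f_0 = 24 = 6·4, so 6 | f_0.
Assume 6 | f_r, so f_r = 6t for some integer t.
Then f_{r+1} = 4f_r − 18 = 4·(6t) − 18 = 6(4t − 3), so 6 | f_{r+1}.
Hence 6 | f_k for every k ≥ 0, by induction.

6 | f_k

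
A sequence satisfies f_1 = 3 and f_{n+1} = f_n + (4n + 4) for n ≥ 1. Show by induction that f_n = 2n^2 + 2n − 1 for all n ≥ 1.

Base case: f_1 = 3, and 2·1^2 + 2·1 − 1 = 3.
Assume f_j = 2j^2 + 2j − 1.
Then f_{j+1} = f_j + (4j + 4) = (2j^2 + 2j − 1) + (4j + 4) = 2j^2 + 6j + 3,
and 2·(j+1)^2 + 2·(j+1) − 1 = 2j^2 + 6j + 3.
Hence f_n = 2n^2 + 2n − 1 for every n ≥ 1, by induction.

f_n = 2n^2 + 2n − 1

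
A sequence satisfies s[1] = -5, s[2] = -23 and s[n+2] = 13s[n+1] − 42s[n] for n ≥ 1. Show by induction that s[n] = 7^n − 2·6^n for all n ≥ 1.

Base cases: s[1] = -5 and 7^1 − 2·6^1 = -5; s[2] = -23 and 7^2 − 2·6^2 = -23.
Assume s[j] = 7^j − 2·6^j for all 1 ≤ j ≤ m, where m ≥ 2.
Then s[m+1] = 13s[m] − 42s[m−1] = 13·(7^m − 2·6^m) − 42·(7^{m−1} − 2·6^{m−1}) = (13·7 − 42)7^{m−1} − 2·(13·6 − 42)6^{m−1} = 49·7^{m−1} − 72·6^{m−1} = 7^{m+1} − 2·6^{m+1}.
Hence s[n] = 7^n − 2·6^n for every n ≥ 1, by strong induction.

s[n] = 7^n − 2·6^n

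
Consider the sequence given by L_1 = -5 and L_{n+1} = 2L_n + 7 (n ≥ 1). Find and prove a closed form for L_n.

Claim: L_n = 2^n − 7.

Base case: L_1 = -5, and 2^1 − 7 = 2 − 7 = -5.
Assume L_k = 2^k − 7 for some k ≥ 1.
Then L_{k+1} = 2L_k + 7 = 2·(2^k − 7) + 7 = 2^{k+1} − 14 + 7 = 2^{k+1} − 7.
So the formula holds for k+1, and by induction L_n = 2^n − 7 for all n ≥ 1.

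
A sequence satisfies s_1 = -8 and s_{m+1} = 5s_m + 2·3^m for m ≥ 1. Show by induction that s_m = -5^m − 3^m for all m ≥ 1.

Base case: s_1 = -8, and -5^1 − 3^1 = -5 − 3 = -8.
Assume s_r = -5^r − 3^r for some r ≥ 1.
Then s_{r+1} = 5s_r + 2·3^r = 5·(-5^r − 3^r) + 2·3^r = -5^{r+1} − 5·3^r + 2·3^r = -5^{r+1} − 3·3^r = -5^{r+1} − 3^{r+1}.
By induction, s_m = -5^m − 3^m for all m ≥ 1.

s_m = -5^m − 3^m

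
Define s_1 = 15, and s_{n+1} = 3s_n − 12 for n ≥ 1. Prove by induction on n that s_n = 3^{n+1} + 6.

Base case: s_1 = 15, and 3^{1+1} + 6 = 9 + 6 = 15.
Assume s_j = 3^{j+1} + 6 for some j ≥ 1.
Then s_{j+1} = 3s_j − 12 = 3·(3^{j+1} + 6) − 12 = 3^{j+2} + 18 − 12 = 3^{j+2} + 6.
This completes the inductive step, so s_n = 3^{n+1} + 6 for all n ≥ 1.

s_n = 3^{n+1} + 6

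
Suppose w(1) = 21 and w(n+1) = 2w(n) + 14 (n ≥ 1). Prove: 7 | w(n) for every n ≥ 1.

Base case: w(1) = 21 = 7·3, so 7 | w(1).
Assume 7 | w(r), so w(r) = 7t for some integer t.
Then w(r+1) = 2w(r) + 14 = 2·(7t) + 14 = 7(2t + 2), so 7 | w(r+1).
By induction, 7 | w(n) for all n ≥ 1.

7 | w(n)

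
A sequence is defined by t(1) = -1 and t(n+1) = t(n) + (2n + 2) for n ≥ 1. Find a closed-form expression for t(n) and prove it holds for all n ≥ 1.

Claim: t(n) = n^2 + n − 3.

Base case: t(1) = -1, and 1^2 + 1 − 3 = -1.
Assume t(r) = r^2 + r − 3.
Then t(r+1) = t(r) + (2r + 2) = (r^2 + r − 3) + (2r + 2) = r^2 + 3r − 1,
and (r+1)^2 + (r+1) − 3 = r^2 + 3r − 1.
This completes the inductive step, so t(n) = n^2 + n − 3 for all n ≥ 1.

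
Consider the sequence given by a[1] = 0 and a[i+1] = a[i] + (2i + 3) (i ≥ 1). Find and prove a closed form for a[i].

Claim: a[i] = i^2 + 2i − 3.

Base case: a[1] = 0, and 1^2 + 2·1 − 3 = 0.
Assume a[r] = r^2 + 2r − 3.
Then a[r+1] = a[r] + (2r + 3) = (r^2 + 2r − 3) + (2r + 3) = r^2 + 4r,
and (r+1)^2 + 2·(r+1) − 3 = r^2 + 4r.
By induction, a[i] = i^2 + 2i − 3 for all i ≥ 1.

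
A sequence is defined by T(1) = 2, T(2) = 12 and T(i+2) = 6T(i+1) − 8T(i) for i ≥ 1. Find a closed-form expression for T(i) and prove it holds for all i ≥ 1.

Claim: T(i) = 4^i − 2^i.

Base cases: T(1) = 2 and 4^1 − 2^1 = 2; T(2) = 12 and 4^2 − 2^2 = 12.
Assume T(j) = 4^j − 2^j for all 1 ≤ j ≤ k, where k ≥ 2.
Then T(k+1) = 6T(k) − 8T(k−1) = 6·(4^k − 2^k) − 8·(4^{k−1} − 2^{k−1}) = (6·4 − 8)4^{k−1} − (6·2 − 8)2^{k−1} = 16·4^{k−1} − 4·2^{k−1} = 4^{k+1} − 2^{k+1}.
By strong induction, T(i) = 4^i − 2^i for all i ≥ 1.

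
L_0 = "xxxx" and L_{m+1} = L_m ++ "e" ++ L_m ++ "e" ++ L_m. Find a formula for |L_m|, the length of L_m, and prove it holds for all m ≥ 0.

Claim: |L_m| = 5·3^m − 1.

Base case: |L_0| = 4, and 5·3^0 − 1 = 4.
Assume |L_j| = 5·3^j − 1.
Then |L_{j+1}| = 3|L_j| + 2 = 3(5·3^j − 1) + 2 = 5·3^{j+1} − 3 + 2 = 5·3^{j+1} − 1.
So the formula holds for j+1, and by induction |L_m| = 5·3^m − 1 for all m ≥ 0.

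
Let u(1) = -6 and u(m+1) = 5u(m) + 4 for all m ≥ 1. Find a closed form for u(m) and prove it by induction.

Claim: u(m) = -5^m − 1.

Base case: u(1) = -6, and -5^1 − 1 = -5 − 1 = -6.
Assume u(k) = -5^k − 1 for some k ≥ 1.
Then u(k+1) = 5u(k) + 4 = 5·(-5^k − 1) + 4 = -5^{k+1} − 5 + 4 = -5^{k+1} − 1.
By induction, u(m) = -5^m − 1 for all m ≥ 1.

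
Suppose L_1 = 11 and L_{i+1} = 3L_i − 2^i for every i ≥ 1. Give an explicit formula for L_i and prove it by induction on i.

Claim: L_i = 3·3^i + 2^i.

Base case: L_1 = 11, and 3·3^1 + 2^1 = 9 + 2 = 11.
Assume L_j = 3·3^j + 2^j for some j ≥ 1.
Then L_{j+1} = 3L_j − 2^j = 3·(3·3^j + 2^j) − 2^j = 3·3^{j+1} + 3·2^j − 2^j = 3·3^{j+1} + 2·2^j = 3·3^{j+1} + 2^{j+1}.
Hence L_i = 3·3^i + 2^i for every i ≥ 1, by induction.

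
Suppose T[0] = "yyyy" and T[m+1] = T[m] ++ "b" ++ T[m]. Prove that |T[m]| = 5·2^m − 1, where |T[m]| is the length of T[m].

Base case: |T[0]| = 4, and 5·2^0 − 1 = 4.
Assume |T[r]| = 5·2^r − 1.
Then |T[r+1]| = |T[r]| + 1 + |T[r]| = 2|T[r]| + 1 = 2(5·2^r − 1) + 1 = 5·2^{r+1} − 2 + 1 = 5·2^{r+1} − 1.
By induction, |T[m]| = 5·2^m − 1 for all m ≥ 0.

|T[m]| = 5·2^m − 1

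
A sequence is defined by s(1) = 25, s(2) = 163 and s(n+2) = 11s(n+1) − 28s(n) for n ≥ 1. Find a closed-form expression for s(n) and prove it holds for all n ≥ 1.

Claim: s(n) = 3·7^n + 4^n.

Base cases: s(1) = 25 and 3·7^1 + 4^1 = 25; s(2) = 163 and 3·7^2 + 4^2 = 163.
Assume s(j) = 3·7^j + 4^j for all 1 ≤ j ≤ k, where k ≥ 2.
Then s(k+1) = 11s(k) − 28s(k−1) = 11·(3·7^k + 4^k) − 28·(3·7^{k−1} + 4^{k−1}) = 3·(11·7 − 28)7^{k−1} + (11·4 − 28)4^{k−1} = 147·7^{k−1} + 16·4^{k−1} = 3·7^{k+1} + 4^{k+1}.
Hence s(n) = 3·7^n + 4^n for every n ≥ 1, by strong induction.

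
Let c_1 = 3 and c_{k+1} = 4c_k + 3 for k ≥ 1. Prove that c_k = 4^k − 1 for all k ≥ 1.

Base case: c_1 = 3, and 4^1 − 1 = 4 − 1 = 3.
Assume c_r = 4^r − 1 for some r ≥ 1.
Then c_{r+1} = 4c_r + 3 = 4·(4^r − 1) + 3 = 4^{r+1} − 4 + 3 = 4^{r+1} − 1.
Hence c_k = 4^k − 1 for every k ≥ 1, by induction.

c_k = 4^k − 1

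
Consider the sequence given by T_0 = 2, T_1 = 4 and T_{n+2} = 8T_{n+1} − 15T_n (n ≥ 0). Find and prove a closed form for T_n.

Claim: T_n = 3·3^n − 5^n.

Base cases: T_0 = 2 and 3·3^0 − 5^0 = 2; T_1 = 4 and 3·3^1 − 5^1 = 4.
Assume T_j = 3·3^j − 5^j for all 0 ≤ j ≤ m, where m ≥ 1.
Then T_{m+1} = 8T_m − 15T_{m−1} = 8·(3·3^m − 5^m) − 15·(3·3^{m−1} − 5^{m−1}) = 3·(8·3 − 15)3^{m−1} − (8·5 − 15)5^{m−1} = 27·3^{m−1} − 25·5^{m−1} = 3·3^{m+1} − 5^{m+1}.
By strong induction, T_n = 3·3^n − 5^n for all n ≥ 0.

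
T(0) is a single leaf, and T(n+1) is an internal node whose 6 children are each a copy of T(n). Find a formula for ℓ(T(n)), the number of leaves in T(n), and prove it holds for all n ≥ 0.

Claim: ℓ(T(n)) = 6^n.

Base case: ℓ(T(0)) = 1, and 6^0 = 1.
Assume ℓ(T(k)) = 6^k.
Then ℓ(T(k+1)) = 6·ℓ(T(k)) = 6·6^k = 6^{k+1}.
By induction, ℓ(T(n)) = 6^n for all n ≥ 0.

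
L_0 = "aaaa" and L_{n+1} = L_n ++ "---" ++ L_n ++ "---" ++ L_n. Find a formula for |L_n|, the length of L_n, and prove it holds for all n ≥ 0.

Claim: |L_n| = 7·3^n − 3.

Base case: |L_0| = 4, and 7·3^0 − 3 = 4.
Assume |L_m| = 7·3^m − 3.
Then |L_{m+1}| = 3|L_m| + 6 = 3(7·3^m − 3) + 6 = 7·3^{m+1} − 9 + 6 = 7·3^{m+1} − 3.
So the formula holds for m+1, and by induction |L_n| = 7·3^n − 3 for all n ≥ 0.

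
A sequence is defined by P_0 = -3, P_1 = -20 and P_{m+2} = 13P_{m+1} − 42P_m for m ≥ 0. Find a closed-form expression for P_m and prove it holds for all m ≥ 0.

Claim: P_m = -6^m − 2·7^m.

Base cases: P_0 = -3 and -6^0 − 2·7^0 = -3; P_1 = -20 and -6^1 − 2·7^1 = -20.
Assume P_i = -6^i − 2·7^i for all 0 ≤ i ≤ j, where j ≥ 1.
Then P_{j+1} = 13P_j − 42P_{j−1} = 13·(-6^j − 2·7^j) − 42·(-6^{j−1} − 2·7^{j−1}) = -(13·6 − 42)6^{j−1} − 2·(13·7 − 42)7^{j−1} = -36·6^{j−1} − 98·7^{j−1} = -6^{j+1} − 2·7^{j+1}.
So the formula holds for j+1, and by strong induction P_m = -6^m − 2·7^m for all m ≥ 0.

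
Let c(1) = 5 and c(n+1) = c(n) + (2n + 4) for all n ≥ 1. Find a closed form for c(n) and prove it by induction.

Claim: c(n) = n^2 + 3n + 1.

Base case: c(1) = 5, and 1^2 + 3·1 + 1 = 5.
Assume c(r) = r^2 + 3r + 1.
Then c(r+1) = c(r) + (2r + 4) = (r^2 + 3r + 1) + (2r + 4) = r^2 + 5r + 5,
and (r+1)^2 + 3·(r+1) + 1 = r^2 + 5r + 5.
Hence c(n) = n^2 + 3n + 1 for every n ≥ 1, by induction.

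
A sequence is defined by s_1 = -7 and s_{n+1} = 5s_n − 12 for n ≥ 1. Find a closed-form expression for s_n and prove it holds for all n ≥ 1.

Claim: s_n = -2·5^n + 3.

Base case: s_1 = -7, and -2·5^1 + 3 = -10 + 3 = -7.
Assume s_m = -2·5^m + 3 for some m ≥ 1.
Then s_{m+1} = 5s_m − 12 = 5·(-2·5^m + 3) − 12 = -10·5^m + 15 − 12 = -2·5^{m+1} + 3.
This completes the inductive step, so s_n = -2·5^n + 3 for all n ≥ 1.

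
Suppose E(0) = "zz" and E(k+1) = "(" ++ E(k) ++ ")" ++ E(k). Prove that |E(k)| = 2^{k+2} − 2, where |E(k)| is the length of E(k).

Base case: |E(0)| = 2, and 2^{0+2} − 2 = 2.
Assume |E(r)| = 2^{r+2} − 2.
Then |E(r+1)| = 1 + |E(r)| + 1 + |E(r)| = 2|E(r)| + 2 = 2(2^{r+2} − 2) + 2 = 2^{r+3} − 4 + 2 = 2^{r+3} − 2.
This completes the inductive step, so |E(k)| = 2^{k+2} − 2 for all k ≥ 0.

|E(k)| = 2^{k+2} − 2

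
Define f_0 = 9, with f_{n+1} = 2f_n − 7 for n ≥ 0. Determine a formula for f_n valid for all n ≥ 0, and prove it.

Claim: f_n = 2^{n+1} + 7.

Base case: f_0 = 9, and 2^{0+1} + 7 = 2 + 7 = 9.
Assume f_m = 2^{m+1} + 7 for some m ≥ 0.
Then f_{m+1} = 2f_m − 7 = 2·(2^{m+1} + 7) − 7 = 2^{m+2} + 14 − 7 = 2^{m+2} + 7.
By induction, f_n = 2^{n+1} + 7 for all n ≥ 0.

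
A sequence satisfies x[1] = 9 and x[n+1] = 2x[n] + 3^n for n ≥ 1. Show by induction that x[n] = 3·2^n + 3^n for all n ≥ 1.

Base case: x[1] = 9, and 3·2^1 + 3^1 = 6 + 3 = 9.
Assume x[j] = 3·2^j + 3^j for some j ≥ 1.
Then x[j+1] = 2x[j] + 3^j = 2·(3·2^j + 3^j) + 3^j = 3·2^{j+1} + 2·3^j + 3^j = 3·2^{j+1} + 3·3^j = 3·2^{j+1} + 3^{j+1}.
Hence x[n] = 3·2^n + 3^n for every n ≥ 1, by induction.

x[n] = 3·2^n + 3^n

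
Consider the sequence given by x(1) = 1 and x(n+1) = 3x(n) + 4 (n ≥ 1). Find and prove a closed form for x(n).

Claim: x(n) = 3^n − 2.

Base case: x(1) = 1, and 3^1 − 2 = 3 − 2 = 1.
Assume x(j) = 3^j − 2 for some j ≥ 1.
Then x(j+1) = 3x(j) + 4 = 3·(3^j − 2) + 4 = 3^{j+1} − 6 + 4 = 3^{j+1} − 2.
This completes the inductive step, so x(n) = 3^n − 2 for all n ≥ 1.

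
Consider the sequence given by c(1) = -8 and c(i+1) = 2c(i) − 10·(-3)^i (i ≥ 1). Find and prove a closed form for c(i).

Claim: c(i) = -2^i + 2·(-3)^i.

Base case: c(1) = -8, and -2^1 + 2·(-3)^1 = -2 − 6 = -8.
Assume c(m) = -2^m + 2·(-3)^m for some m ≥ 1.
Then c(m+1) = 2c(m) − 10·(-3)^m = 2·(-2^m + 2·(-3)^m) − 10·(-3)^m = -2^{m+1} + 4·(-3)^m − 10·(-3)^m = -2^{m+1} − 6·(-3)^m = -2^{m+1} + 2·(-3)^{m+1}.
So the formula holds for m+1, and by induction c(i) = -2^i + 2·(-3)^i for all i ≥ 1.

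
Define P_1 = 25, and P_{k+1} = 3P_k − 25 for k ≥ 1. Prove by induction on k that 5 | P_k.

Base case: P_1 = 25 = 5·5, so 5 | P_1.
Assume 5 | P_j, so P_j = 5t for some integer t.
Then P_{j+1} = 3P_j − 25 = 3·(5t) − 25 = 5(3t − 5), so 5 | P_{j+1}.
Hence 5 | P_k for every k ≥ 1, by induction.

5 | P_k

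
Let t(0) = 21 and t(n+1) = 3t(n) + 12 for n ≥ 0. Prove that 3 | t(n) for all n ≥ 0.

Base case: t(0) = 21 = 3·7, so 3 | t(0).
Assume 3 | t(j), so t(j) = 3s for some integer s.
Then t(j+1) = 3t(j) + 12 = 3·(3s) + 12 = 3(3s + 4), so 3 | t(j+1).
This completes the inductive step, so 3 | t(n) for all n ≥ 0.

3 | t(n)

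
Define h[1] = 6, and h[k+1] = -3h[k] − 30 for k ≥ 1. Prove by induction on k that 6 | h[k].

Base case: h[1] = 6 = 6·1, so 6 | h[1].
Assume 6 | h[r], so h[r] = 6t for some integer t.
Then h[r+1] = -3h[r] − 30 = -3·(6t) − 30 = 6(-3t − 5), so 6 | h[r+1].
Hence 6 | h[k] for every k ≥ 1, by induction.

6 | h[k]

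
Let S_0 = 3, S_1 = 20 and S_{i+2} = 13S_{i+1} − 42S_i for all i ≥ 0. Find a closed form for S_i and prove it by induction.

Claim: S_i = 2·7^i + 6^i.

Base cases: S_0 = 3 and 2·7^0 + 6^0 = 3; S_1 = 20 and 2·7^1 + 6^1 = 20.
Assume S_t = 2·7^t + 6^t for all 0 ≤ t ≤ j, where j ≥ 1.
Then S_{j+1} = 13S_j − 42S_{j−1} = 13·(2·7^j + 6^j) − 42·(2·7^{j−1} + 6^{j−1}) = 2·(13·7 − 42)7^{j−1} + (13·6 − 42)6^{j−1} = 98·7^{j−1} + 36·6^{j−1} = 2·7^{j+1} + 6^{j+1}.
Hence S_i = 2·7^i + 6^i for every i ≥ 0, by strong induction.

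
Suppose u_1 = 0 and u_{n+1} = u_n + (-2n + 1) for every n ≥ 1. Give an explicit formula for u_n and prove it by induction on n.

Claim: u_n = -n^2 + 2n − 1.

Base case: u_1 = 0, and -1^2 + 2·1 − 1 = 0.
Assume u_j = -j^2 + 2j − 1.
Then u_{j+1} = u_j + (-2j + 1) = (-j^2 + 2j − 1) + (-2j + 1) = -j^2,
and -(j+1)^2 + 2·(j+1) − 1 = -j^2.
By induction, u_n = -n^2 + 2n − 1 for all n ≥ 1.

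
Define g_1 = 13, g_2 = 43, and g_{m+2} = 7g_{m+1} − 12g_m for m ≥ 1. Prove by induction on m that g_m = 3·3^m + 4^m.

Base cases: g_1 = 13 and 3·3^1 + 4^1 = 13; g_2 = 43 and 3·3^2 + 4^2 = 43.
Assume g_j = 3·3^j + 4^j for all 1 ≤ j ≤ k, where k ≥ 2.
Then g_{k+1} = 7g_k − 12g_{k−1} = 7·(3·3^k + 4^k) − 12·(3·3^{k−1} + 4^{k−1}) = 3·(7·3 − 12)3^{k−1} + (7·4 − 12)4^{k−1} = 27·3^{k−1} + 16·4^{k−1} = 3·3^{k+1} + 4^{k+1}.
So the formula holds for k+1, and by strong induction g_m = 3·3^m + 4^m for all m ≥ 1.

g_m = 3·3^m + 4^m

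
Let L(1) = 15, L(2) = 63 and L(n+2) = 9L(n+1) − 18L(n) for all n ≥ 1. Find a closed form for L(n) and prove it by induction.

Claim: L(n) = 3·3^n + 6^n.

Base cases: L(1) = 15 and 3·3^1 + 6^1 = 15; L(2) = 63 and 3·3^2 + 6^2 = 63.
Assume L(j) = 3·3^j + 6^j for all 1 ≤ j ≤ k, where k ≥ 2.
Then L(k+1) = 9L(k) − 18L(k−1) = 9·(3·3^k + 6^k) − 18·(3·3^{k−1} + 6^{k−1}) = 3·(9·3 − 18)3^{k−1} + (9·6 − 18)6^{k−1} = 27·3^{k−1} + 36·6^{k−1} = 3·3^{k+1} + 6^{k+1}.
Hence L(n) = 3·3^n + 6^n for every n ≥ 1, by strong induction.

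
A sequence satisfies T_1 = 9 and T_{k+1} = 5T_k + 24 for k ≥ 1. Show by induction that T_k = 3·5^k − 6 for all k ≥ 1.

Base case: T_1 = 9, and 3·5^1 − 6 = 15 − 6 = 9.
Assume T_m = 3·5^m − 6 for some m ≥ 1.
Then T_{m+1} = 5T_m + 24 = 5·(3·5^m − 6) + 24 = 15·5^m − 30 + 24 = 3·5^{m+1} − 6.
So the formula holds for m+1, and by induction T_k = 3·5^k − 6 for all k ≥ 1.

T_k = 3·5^k − 6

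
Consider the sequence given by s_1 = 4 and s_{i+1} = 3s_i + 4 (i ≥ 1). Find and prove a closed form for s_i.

Claim: s_i = 2·3^i − 2.

Base case: s_1 = 4, and 2·3^1 − 2 = 6 − 2 = 4.
Assume s_m = 2·3^m − 2 for some m ≥ 1.
Then s_{m+1} = 3s_m + 4 = 3·(2·3^m − 2) + 4 = 6·3^m − 6 + 4 = 2·3^{m+1} − 2.
By induction, s_i = 2·3^i − 2 for all i ≥ 1.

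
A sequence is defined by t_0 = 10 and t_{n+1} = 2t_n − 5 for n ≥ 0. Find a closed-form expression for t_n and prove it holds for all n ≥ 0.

Claim: t_n = 5·2^n + 5.

Base case: t_0 = 10, and 5·2^0 + 5 = 5 + 5 = 10.
Assume t_m = 5·2^m + 5 for some m ≥ 0.
Then t_{m+1} = 2t_m − 5 = 2·(5·2^m + 5) − 5 = 10·2^m + 10 − 5 = 5·2^{m+1} + 5.
This completes the inductive step, so t_n = 5·2^n + 5 for all n ≥ 0.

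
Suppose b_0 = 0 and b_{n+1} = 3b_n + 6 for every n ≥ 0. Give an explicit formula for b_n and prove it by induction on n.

Claim: b_n = 3^{n+1} − 3.

Base case: b_0 = 0, and 3^{0+1} − 3 = 3 − 3 = 0.
Assume b_r = 3^{r+1} − 3 for some r ≥ 0.
Then b_{r+1} = 3b_r + 6 = 3·(3^{r+1} − 3) + 6 = 3^{r+2} − 9 + 6 = 3^{r+2} − 3.
So the formula holds for r+1, and by induction b_n = 3^{n+1} − 3 for all n ≥ 0.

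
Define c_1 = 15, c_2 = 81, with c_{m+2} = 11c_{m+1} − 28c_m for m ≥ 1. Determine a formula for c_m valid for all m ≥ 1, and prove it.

Claim: c_m = 7^m + 2·4^m.

Base cases: c_1 = 15 and 7^1 + 2·4^1 = 15; c_2 = 81 and 7^2 + 2·4^2 = 81.
Assume c_j = 7^j + 2·4^j for all 1 ≤ j ≤ k, where k ≥ 2.
Then c_{k+1} = 11c_k − 28c_{k−1} = 11·(7^k + 2·4^k) − 28·(7^{k−1} + 2·4^{k−1}) = (11·7 − 28)7^{k−1} + 2·(11·4 − 28)4^{k−1} = 49·7^{k−1} + 32·4^{k−1} = 7^{k+1} + 2·4^{k+1}.
By strong induction, c_m = 7^m + 2·4^m for all m ≥ 1.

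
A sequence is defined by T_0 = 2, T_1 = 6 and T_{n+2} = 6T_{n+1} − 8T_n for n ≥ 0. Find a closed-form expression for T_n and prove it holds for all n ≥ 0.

Claim: T_n = 4^n + 2^n.

Base cases: T_0 = 2 and 4^0 + 2^0 = 2; T_1 = 6 and 4^1 + 2^1 = 6.
Assume T_j = 4^j + 2^j for all 0 ≤ j ≤ r, where r ≥ 1.
Then T_{r+1} = 6T_r − 8T_{r−1} = 6·(4^r + 2^r) − 8·(4^{r−1} + 2^{r−1}) = (6·4 − 8)4^{r−1} + (6·2 − 8)2^{r−1} = 16·4^{r−1} + 4·2^{r−1} = 4^{r+1} + 2^{r+1}.
Hence T_n = 4^n + 2^n for every n ≥ 0, by strong induction.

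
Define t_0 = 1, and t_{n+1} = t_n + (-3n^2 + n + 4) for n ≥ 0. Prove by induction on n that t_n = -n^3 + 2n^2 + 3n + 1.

Base case: t_0 = 1, and -0^3 + 2·0^2 + 3·0 + 1 = 1.
Assume t_j = -j^3 + 2j^2 + 3j + 1.
Then t_{j+1} = t_j + (-3j^2 + j + 4) = (-j^3 + 2j^2 + 3j + 1) + (-3j^2 + j + 4) = -j^3 − j^2 + 4j + 5,
and -(j+1)^3 + 2·(j+1)^2 + 3·(j+1) + 1 = -j^3 − j^2 + 4j + 5.
This completes the inductive step, so t_n = -n^3 + 2n^2 + 3n + 1 for all n ≥ 0.

t_n = -n^3 + 2n^2 + 3n + 1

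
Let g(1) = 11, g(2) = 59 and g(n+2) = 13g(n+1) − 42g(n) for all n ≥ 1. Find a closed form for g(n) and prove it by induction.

Claim: g(n) = 3·6^n − 7^n.

Base cases: g(1) = 11 and 3·6^1 − 7^1 = 11; g(2) = 59 and 3·6^2 − 7^2 = 59.
Assume g(i) = 3·6^i − 7^i for all 1 ≤ i ≤ j, where j ≥ 2.
Then g(j+1) = 13g(j) − 42g(j−1) = 13·(3·6^j − 7^j) − 42·(3·6^{j−1} − 7^{j−1}) = 3·(13·6 − 42)6^{j−1} − (13·7 − 42)7^{j−1} = 108·6^{j−1} − 49·7^{j−1} = 3·6^{j+1} − 7^{j+1}.
By strong induction, g(n) = 3·6^n − 7^n for all n ≥ 1.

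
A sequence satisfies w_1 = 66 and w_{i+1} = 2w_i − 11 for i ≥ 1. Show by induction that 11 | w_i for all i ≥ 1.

Base case: w_1 = 66 = 11·6, so 11 | w_1.
Assume 11 | w_j, so w_j = 11t for some integer t.
Then w_{j+1} = 2w_j − 11 = 2·(11t) − 11 = 11(2t − 1), so 11 | w_{j+1}.
This completes the inductive step, so 11 | w_i for all i ≥ 1.

11 | w_i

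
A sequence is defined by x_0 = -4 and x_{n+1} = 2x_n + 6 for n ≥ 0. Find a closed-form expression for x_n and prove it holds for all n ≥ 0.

Claim: x_n = 2^{n+1} − 6.

Base case: x_0 = -4, and 2^{0+1} − 6 = 2 − 6 = -4.
Assume x_j = 2^{j+1} − 6 for some j ≥ 0.
Then x_{j+1} = 2x_j + 6 = 2·(2^{j+1} − 6) + 6 = 2^{j+2} − 12 + 6 = 2^{j+2} − 6.
This completes the inductive step, so x_n = 2^{n+1} − 6 for all n ≥ 0.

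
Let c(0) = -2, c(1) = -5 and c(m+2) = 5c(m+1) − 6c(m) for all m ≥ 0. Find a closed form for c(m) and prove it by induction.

Claim: c(m) = -2^m − 3^m.

Base cases: c(0) = -2 and -2^0 − 3^0 = -2; c(1) = -5 and -2^1 − 3^1 = -5.
Assume c(i) = -2^i − 3^i for all 0 ≤ i ≤ j, where j ≥ 1.
Then c(j+1) = 5c(j) − 6c(j−1) = 5·(-2^j − 3^j) − 6·(-2^{j−1} − 3^{j−1}) = -(5·2 − 6)2^{j−1} − (5·3 − 6)3^{j−1} = -4·2^{j−1} − 9·3^{j−1} = -2^{j+1} − 3^{j+1}.
By strong induction, c(m) = -2^m − 3^m for all m ≥ 0.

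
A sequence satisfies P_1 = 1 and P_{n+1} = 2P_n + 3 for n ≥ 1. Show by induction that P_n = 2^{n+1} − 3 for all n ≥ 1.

Base case: P_1 = 1, and 2^{1+1} − 3 = 4 − 3 = 1.
Assume P_r = 2^{r+1} − 3 for some r ≥ 1.
Then P_{r+1} = 2P_r + 3 = 2·(2^{r+1} − 3) + 3 = 2^{r+2} − 6 + 3 = 2^{r+2} − 3.
By induction, P_n = 2^{n+1} − 3 for all n ≥ 1.

P_n = 2^{n+1} − 3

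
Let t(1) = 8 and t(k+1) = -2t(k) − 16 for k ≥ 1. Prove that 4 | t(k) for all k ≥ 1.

Base case: t(1) = 8 = 4·2, so 4 | t(1).
Assume 4 | t(m), so t(m) = 4s for some integer s.
Then t(m+1) = -2t(m) − 16 = -2·(4s) − 16 = 4(-2s − 4), so 4 | t(m+1).
So the property holds for m+1, and by induction 4 | t(k) for all k ≥ 1.

4 | t(k)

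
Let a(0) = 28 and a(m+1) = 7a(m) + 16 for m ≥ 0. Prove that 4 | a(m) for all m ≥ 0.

Base case: a(0) = 28 = 4·7, so 4 | a(0).
Assume 4 | a(r), so a(r) = 4t for some integer t.
Then a(r+1) = 7a(r) + 16 = 7·(4t) + 16 = 4(7t + 4), so 4 | a(r+1).
This completes the inductive step, so 4 | a(m) for all m ≥ 0.

4 | a(m)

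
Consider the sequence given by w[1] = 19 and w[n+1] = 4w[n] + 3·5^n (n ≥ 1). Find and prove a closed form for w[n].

Claim: w[n] = 4^n + 3·5^n.

Base case: w[1] = 19, and 4^1 + 3·5^1 = 4 + 15 = 19.
Assume w[m] = 4^m + 3·5^m for some m ≥ 1.
Then w[m+1] = 4w[m] + 3·5^m = 4·(4^m + 3·5^m) + 3·5^m = 4^{m+1} + 12·5^m + 3·5^m = 4^{m+1} + 15·5^m = 4^{m+1} + 3·5^{m+1}.
So the formula holds for m+1, and by induction w[n] = 4^n + 3·5^n for all n ≥ 1.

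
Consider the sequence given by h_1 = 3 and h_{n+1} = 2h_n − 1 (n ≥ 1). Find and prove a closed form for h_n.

Claim: h_n = 2^n + 1.

Base case: h_1 = 3, and 2^1 + 1 = 2 + 1 = 3.
Assume h_m = 2^m + 1 for some m ≥ 1.
Then h_{m+1} = 2h_m − 1 = 2·(2^m + 1) − 1 = 2^{m+1} + 2 − 1 = 2^{m+1} + 1.
This completes the inductive step, so h_n = 2^n + 1 for all n ≥ 1.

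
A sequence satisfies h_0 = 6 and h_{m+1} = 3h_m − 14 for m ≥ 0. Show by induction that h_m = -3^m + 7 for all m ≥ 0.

Base case: h_0 = 6, and -3^0 + 7 = -1 + 7 = 6.
Assume h_r = -3^r + 7 for some r ≥ 0.
Then h_{r+1} = 3h_r − 14 = 3·(-3^r + 7) − 14 = -3^{r+1} + 21 − 14 = -3^{r+1} + 7.
By induction, h_m = -3^m + 7 for all m ≥ 0.

h_m = -3^m + 7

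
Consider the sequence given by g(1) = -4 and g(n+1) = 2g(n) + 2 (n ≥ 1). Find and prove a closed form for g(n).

Claim: g(n) = -2^n − 2.

Base case: g(1) = -4, and -2^1 − 2 = -2 − 2 = -4.
Assume g(r) = -2^r − 2 for some r ≥ 1.
Then g(r+1) = 2g(r) + 2 = 2·(-2^r − 2) + 2 = -2^{r+1} − 4 + 2 = -2^{r+1} − 2.
This completes the inductive step, so g(n) = -2^n − 2 for all n ≥ 1.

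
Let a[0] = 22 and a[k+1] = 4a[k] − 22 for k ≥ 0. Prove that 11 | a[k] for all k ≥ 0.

Base case: a[0] = 22 = 11·2, so 11 | a[0].
Assume 11 | a[m], so a[m] = 11t for some integer t.
Then a[m+1] = 4a[m] − 22 = 4·(11t) − 22 = 11(4t − 2), so 11 | a[m+1].
Hence 11 | a[k] for every k ≥ 0, by induction.

11 | a[k]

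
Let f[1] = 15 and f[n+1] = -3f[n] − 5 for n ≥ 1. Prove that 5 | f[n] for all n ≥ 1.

Base case: f[1] = 15 = 5·3, so 5 | f[1].
Assume 5 | f[m], so f[m] = 5t for some integer t.
Then f[m+1] = -3f[m] − 5 = -3·(5t) − 5 = 5(-3t − 1), so 5 | f[m+1].
This completes the inductive step, so 5 | f[n] for all n ≥ 1.

5 | f[n]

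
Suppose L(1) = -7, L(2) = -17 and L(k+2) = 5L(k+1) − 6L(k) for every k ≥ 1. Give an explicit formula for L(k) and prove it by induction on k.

Claim: L(k) = -3^k − 2·2^k.

Base cases: L(1) = -7 and -3^1 − 2·2^1 = -7; L(2) = -17 and -3^2 − 2·2^2 = -17.
Assume L(i) = -3^i − 2·2^i for all 1 ≤ i ≤ j, where j ≥ 2.
Then L(j+1) = 5L(j) − 6L(j−1) = 5·(-3^j − 2·2^j) − 6·(-3^{j−1} − 2·2^{j−1}) = -(5·3 − 6)3^{j−1} − 2·(5·2 − 6)2^{j−1} = -9·3^{j−1} − 8·2^{j−1} = -3^{j+1} − 2·2^{j+1}.
So the formula holds for j+1, and by strong induction L(k) = -3^k − 2·2^k for all k ≥ 1.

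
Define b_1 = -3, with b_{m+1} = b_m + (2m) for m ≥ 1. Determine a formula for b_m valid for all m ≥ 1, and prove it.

Claim: b_m = m^2 − m − 3.

Base case: b_1 = -3, and 1^2 − 1 − 3 = -3.
Assume b_r = r^2 − r − 3.
Then b_{r+1} = b_r + (2r) = (r^2 − r − 3) + (2r) = r^2 + r − 3,
and (r+1)^2 − (r+1) − 3 = r^2 + r − 3.
This completes the inductive step, so b_m = m^2 − m − 3 for all m ≥ 1.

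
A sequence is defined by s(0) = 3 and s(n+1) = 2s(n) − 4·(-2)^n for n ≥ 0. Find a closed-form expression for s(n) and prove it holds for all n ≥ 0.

Claim: s(n) = 2·2^n + (-2)^n.

Base case: s(0) = 3, and 2·2^0 + (-2)^0 = 2 + 1 = 3.
Assume s(k) = 2·2^k + (-2)^k for some k ≥ 0.
Then s(k+1) = 2s(k) − 4·(-2)^k = 2·(2·2^k + (-2)^k) − 4·(-2)^k = 2·2^{k+1} + 2·(-2)^k − 4·(-2)^k = 2·2^{k+1} − 2·(-2)^k = 2·2^{k+1} + (-2)^{k+1}.
By induction, s(n) = 2·2^n + (-2)^n for all n ≥ 0.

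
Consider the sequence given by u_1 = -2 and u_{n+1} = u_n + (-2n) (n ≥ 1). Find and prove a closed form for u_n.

Claim: u_n = -n^2 + n − 2.

Base case: u_1 = -2, and -1^2 + 1 − 2 = -2.
Assume u_j = -j^2 + j − 2.
Then u_{j+1} = u_j + (-2j) = (-j^2 + j − 2) + (-2j) = -j^2 − j − 2,
and -(j+1)^2 + (j+1) − 2 = -j^2 − j − 2.
Hence u_n = -n^2 + n − 2 for every n ≥ 1, by induction.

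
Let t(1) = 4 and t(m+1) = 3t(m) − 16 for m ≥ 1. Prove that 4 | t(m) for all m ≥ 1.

Base case: t(1) = 4 = 4·1, so 4 | t(1).
Assume 4 | t(k), so t(k) = 4s for some integer s.
Then t(k+1) = 3t(k) − 16 = 3·(4s) − 16 = 4(3s − 4), so 4 | t(k+1).
So the property holds for k+1, and by induction 4 | t(m) for all m ≥ 1.

4 | t(m)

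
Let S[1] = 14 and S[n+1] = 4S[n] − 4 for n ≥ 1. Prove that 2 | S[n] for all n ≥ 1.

Base case: S[1] = 14 = 2·7, so 2 | S[1].
Assume 2 | S[j], so S[j] = 2t for some integer t.
Then S[j+1] = 4S[j] − 4 = 4·(2t) − 4 = 2(4t − 2), so 2 | S[j+1].
This completes the inductive step, so 2 | S[n] for all n ≥ 1.

2 | S[n]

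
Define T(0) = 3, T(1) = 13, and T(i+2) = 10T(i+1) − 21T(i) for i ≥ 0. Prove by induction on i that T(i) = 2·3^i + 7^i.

Base cases: T(0) = 3 and 2·3^0 + 7^0 = 3; T(1) = 13 and 2·3^1 + 7^1 = 13.
Assume T(j) = 2·3^j + 7^j for all 0 ≤ j ≤ k, where k ≥ 1.
Then T(k+1) = 10T(k) − 21T(k−1) = 10·(2·3^k + 7^k) − 21·(2·3^{k−1} + 7^{k−1}) = 2·(10·3 − 21)3^{k−1} + (10·7 − 21)7^{k−1} = 18·3^{k−1} + 49·7^{k−1} = 2·3^{k+1} + 7^{k+1}.
Hence T(i) = 2·3^i + 7^i for every i ≥ 0, by strong induction.

T(i) = 2·3^i + 7^i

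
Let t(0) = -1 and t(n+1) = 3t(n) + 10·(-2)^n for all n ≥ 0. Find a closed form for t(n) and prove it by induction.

Claim: t(n) = 3^n − 2·(-2)^n.

Base case: t(0) = -1, and 3^0 − 2·(-2)^0 = 1 − 2 = -1.
Assume t(r) = 3^r − 2·(-2)^r for some r ≥ 0.
Then t(r+1) = 3t(r) + 10·(-2)^r = 3·(3^r − 2·(-2)^r) + 10·(-2)^r = 3^{r+1} − 6·(-2)^r + 10·(-2)^r = 3^{r+1} + 4·(-2)^r = 3^{r+1} − 2·(-2)^{r+1}.
By induction, t(n) = 3^n − 2·(-2)^n for all n ≥ 0.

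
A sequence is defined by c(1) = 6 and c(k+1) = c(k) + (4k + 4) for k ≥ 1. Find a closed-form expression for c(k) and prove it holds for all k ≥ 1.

Claim: c(k) = 2k^2 + 2k + 2.

Base case: c(1) = 6, and 2·1^2 + 2·1 + 2 = 6.
Assume c(m) = 2m^2 + 2m + 2.
Then c(m+1) = c(m) + (4m + 4) = (2m^2 + 2m + 2) + (4m + 4) = 2m^2 + 6m + 6,
and 2·(m+1)^2 + 2·(m+1) + 2 = 2m^2 + 6m + 6.
Hence c(k) = 2k^2 + 2k + 2 for every k ≥ 1, by induction.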